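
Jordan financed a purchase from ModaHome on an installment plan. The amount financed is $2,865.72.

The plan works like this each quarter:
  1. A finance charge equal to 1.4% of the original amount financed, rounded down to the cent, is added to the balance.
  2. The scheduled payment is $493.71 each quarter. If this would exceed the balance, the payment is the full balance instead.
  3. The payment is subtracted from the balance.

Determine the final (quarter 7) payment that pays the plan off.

$184.30

# | Opening | Interest | Payment | End bal
1 | $2,865.72 | $40.12 | $493.71 | $2,412.13
2 | $2,412.13 | $40.12 | $493.71 | $1,958.54
3 | $1,958.54 | $40.12 | $493.71 | $1,504.95
4 | $1,504.95 | $40.12 | $493.71 | $1,051.36
5 | $1,051.36 | $40.12 | $493.71 | $597.77
6 | $597.77 | $40.12 | $493.71 | $144.18
7 | $144.18 | $40.12 | $184.30 | $0.00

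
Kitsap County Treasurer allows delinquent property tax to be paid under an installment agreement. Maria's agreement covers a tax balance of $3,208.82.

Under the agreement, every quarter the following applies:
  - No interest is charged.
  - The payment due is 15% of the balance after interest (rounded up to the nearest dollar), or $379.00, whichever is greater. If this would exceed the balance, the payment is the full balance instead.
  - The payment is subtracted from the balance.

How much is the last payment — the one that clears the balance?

Quarter 1: $3,208.82 − $482.00 → $2,726.82
Quarter 2: $2,726.82 − $410.00 → $2,316.82
Quarter 3: $2,316.82 − $379.00 → $1,937.82
Quarter 4: $1,937.82 − $379.00 → $1,558.82
Quarter 5: $1,558.82 − $379.00 → $1,179.82
Quarter 6: $1,179.82 − $379.00 → $800.82
Quarter 7: $800.82 − $379.00 → $421.82
Quarter 8: $421.82 − $379.00 → $42.82
Quarter 9: $42.82 − $42.82 → $0.00

$42.82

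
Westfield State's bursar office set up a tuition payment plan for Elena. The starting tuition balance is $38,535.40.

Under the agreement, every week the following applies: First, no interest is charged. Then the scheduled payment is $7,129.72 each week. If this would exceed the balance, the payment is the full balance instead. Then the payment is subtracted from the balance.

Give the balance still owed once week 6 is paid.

Week 1: opening $38,535.40; payment $7,129.72; balance $31,405.68
Week 2: opening $31,405.68; payment $7,129.72; balance $24,275.96
Week 3: opening $24,275.96; payment $7,129.72; balance $17,146.24
Week 4: opening $17,146.24; payment $7,129.72; balance $10,016.52
Week 5: opening $10,016.52; payment $7,129.72; balance $2,886.80
Week 6: opening $2,886.80; payment $2,886.80; balance $0.00

$0.00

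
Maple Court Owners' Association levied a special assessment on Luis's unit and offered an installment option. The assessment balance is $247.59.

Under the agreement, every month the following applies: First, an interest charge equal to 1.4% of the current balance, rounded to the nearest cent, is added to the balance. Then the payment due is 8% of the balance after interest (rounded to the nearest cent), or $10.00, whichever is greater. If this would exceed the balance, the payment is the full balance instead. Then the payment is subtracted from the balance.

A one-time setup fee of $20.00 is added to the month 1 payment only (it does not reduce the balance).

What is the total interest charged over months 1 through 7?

Month 1: $247.59 +$3.47 interest = $251.06; pay $20.08 (+ $20.00 fee) → $230.98
Month 2: $230.98 +$3.23 interest = $234.21; pay $18.74 → $215.47
Month 3: $215.47 +$3.02 interest = $218.49; pay $17.48 → $201.01
Month 4: $201.01 +$2.81 interest = $203.82; pay $16.31 → $187.51
Month 5: $187.51 +$2.63 interest = $190.14; pay $15.21 → $174.93
Month 6: $174.93 +$2.45 interest = $177.38; pay $14.19 → $163.19
Month 7: $163.19 +$2.28 interest = $165.47; pay $13.24 → $152.23
Total interest: $3.47 + $3.23 + $3.02 + $2.81 + $2.63 + $2.45 + $2.28 = $19.89

$19.89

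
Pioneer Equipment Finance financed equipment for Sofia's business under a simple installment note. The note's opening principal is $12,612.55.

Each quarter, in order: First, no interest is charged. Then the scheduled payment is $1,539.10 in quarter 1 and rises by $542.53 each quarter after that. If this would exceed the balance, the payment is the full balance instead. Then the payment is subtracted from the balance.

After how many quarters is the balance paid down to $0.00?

5

# | Opening | Payment | End bal
1 | $12,612.55 | $1,539.10 | $11,073.45
2 | $11,073.45 | $2,081.63 | $8,991.82
3 | $8,991.82 | $2,624.16 | $6,367.66
4 | $6,367.66 | $3,166.69 | $3,200.97
5 | $3,200.97 | $3,200.97 | $0.00
Balance reaches $0.00 in quarter 5.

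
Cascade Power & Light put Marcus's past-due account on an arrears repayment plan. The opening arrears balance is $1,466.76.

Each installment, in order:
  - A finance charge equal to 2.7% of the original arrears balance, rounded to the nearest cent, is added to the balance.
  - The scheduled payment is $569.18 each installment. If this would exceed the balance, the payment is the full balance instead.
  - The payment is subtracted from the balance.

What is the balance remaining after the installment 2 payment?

$407.60

Installment 1: $1,466.76 +$39.60 interest = $1,506.36; pay $569.18 → $937.18
Installment 2: $937.18 +$39.60 interest = $976.78; pay $569.18 → $407.60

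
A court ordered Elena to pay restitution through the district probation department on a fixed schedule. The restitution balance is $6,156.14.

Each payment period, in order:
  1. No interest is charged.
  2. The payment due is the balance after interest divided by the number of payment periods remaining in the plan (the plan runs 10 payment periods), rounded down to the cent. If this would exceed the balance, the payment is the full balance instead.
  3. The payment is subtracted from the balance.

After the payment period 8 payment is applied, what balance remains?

$1,231.24

Payment period 1: opening $6,156.14; payment $615.61; balance $5,540.53
Payment period 2: opening $5,540.53; payment $615.61; balance $4,924.92
Payment period 3: opening $4,924.92; payment $615.61; balance $4,309.31
Payment period 4: opening $4,309.31; payment $615.61; balance $3,693.70
Payment period 5: opening $3,693.70; payment $615.61; balance $3,078.09
Payment period 6: opening $3,078.09; payment $615.61; balance $2,462.48
Payment period 7: opening $2,462.48; payment $615.62; balance $1,846.86
Payment period 8: opening $1,846.86; payment $615.62; balance $1,231.24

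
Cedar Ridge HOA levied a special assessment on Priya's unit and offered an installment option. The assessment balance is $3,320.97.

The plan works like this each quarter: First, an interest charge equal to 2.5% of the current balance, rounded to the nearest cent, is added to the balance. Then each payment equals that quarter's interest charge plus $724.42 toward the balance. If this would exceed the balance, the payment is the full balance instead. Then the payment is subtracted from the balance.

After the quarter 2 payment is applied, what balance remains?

$1,872.13

Quarter 1: $3,320.97 +$83.02 interest = $3,403.99; pay $807.44 → $2,596.55
Quarter 2: $2,596.55 +$64.91 interest = $2,661.46; pay $789.33 → $1,872.13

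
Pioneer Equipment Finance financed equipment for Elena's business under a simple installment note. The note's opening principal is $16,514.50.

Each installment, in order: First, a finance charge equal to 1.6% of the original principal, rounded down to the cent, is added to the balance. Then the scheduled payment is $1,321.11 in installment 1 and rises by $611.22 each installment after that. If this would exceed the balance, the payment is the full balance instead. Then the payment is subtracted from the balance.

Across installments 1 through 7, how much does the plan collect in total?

# | Opening | Interest | Payment | End bal
1 | $16,514.50 | $264.23 | $1,321.11 | $15,457.62
2 | $15,457.62 | $264.23 | $1,932.33 | $13,789.52
3 | $13,789.52 | $264.23 | $2,543.55 | $11,510.20
4 | $11,510.20 | $264.23 | $3,154.77 | $8,619.66
5 | $8,619.66 | $264.23 | $3,765.99 | $5,117.90
6 | $5,117.90 | $264.23 | $4,377.21 | $1,004.92
7 | $1,004.92 | $264.23 | $1,269.15 | $0.00
Total paid: $18,364.11

$18,364.11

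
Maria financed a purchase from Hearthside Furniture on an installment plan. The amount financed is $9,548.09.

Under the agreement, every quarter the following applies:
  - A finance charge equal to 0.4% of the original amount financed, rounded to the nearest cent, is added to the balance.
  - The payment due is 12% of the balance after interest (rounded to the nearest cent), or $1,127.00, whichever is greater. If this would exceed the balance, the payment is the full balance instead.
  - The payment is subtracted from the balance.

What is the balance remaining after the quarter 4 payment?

$5,169.50

Quarter 1: opening $9,548.09; interest $38.19 → $9,586.28; payment $1,150.35; balance $8,435.93
Quarter 2: opening $8,435.93; interest $38.19 → $8,474.12; payment $1,127.00; balance $7,347.12
Quarter 3: opening $7,347.12; interest $38.19 → $7,385.31; payment $1,127.00; balance $6,258.31
Quarter 4: opening $6,258.31; interest $38.19 → $6,296.50; payment $1,127.00; balance $5,169.50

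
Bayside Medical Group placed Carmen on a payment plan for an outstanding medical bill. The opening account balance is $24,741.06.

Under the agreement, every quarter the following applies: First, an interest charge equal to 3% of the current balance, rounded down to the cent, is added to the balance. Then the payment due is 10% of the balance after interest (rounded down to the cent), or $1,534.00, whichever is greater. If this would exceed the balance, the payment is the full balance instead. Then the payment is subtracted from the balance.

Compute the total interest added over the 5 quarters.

$3,207.44

Quarter 1: $24,741.06 +$742.23 interest = $25,483.29; pay $2,548.32 → $22,934.97
Quarter 2: $22,934.97 +$688.04 interest = $23,623.01; pay $2,362.30 → $21,260.71
Quarter 3: $21,260.71 +$637.82 interest = $21,898.53; pay $2,189.85 → $19,708.68
Quarter 4: $19,708.68 +$591.26 interest = $20,299.94; pay $2,029.99 → $18,269.95
Quarter 5: $18,269.95 +$548.09 interest = $18,818.04; pay $1,881.80 → $16,936.24
Total interest: $742.23 + $688.04 + $637.82 + $591.26 + $548.09 = $3,207.44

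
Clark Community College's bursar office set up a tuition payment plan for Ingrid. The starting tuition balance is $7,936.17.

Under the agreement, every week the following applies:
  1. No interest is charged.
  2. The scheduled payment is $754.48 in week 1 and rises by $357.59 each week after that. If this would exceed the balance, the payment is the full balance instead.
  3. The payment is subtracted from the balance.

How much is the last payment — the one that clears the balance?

$587.87

Week 1: $7,936.17 − $754.48 → $7,181.69
Week 2: $7,181.69 − $1,112.07 → $6,069.62
Week 3: $6,069.62 − $1,469.66 → $4,599.96
Week 4: $4,599.96 − $1,827.25 → $2,772.71
Week 5: $2,772.71 − $2,184.84 → $587.87
Week 6: $587.87 − $587.87 → $0.00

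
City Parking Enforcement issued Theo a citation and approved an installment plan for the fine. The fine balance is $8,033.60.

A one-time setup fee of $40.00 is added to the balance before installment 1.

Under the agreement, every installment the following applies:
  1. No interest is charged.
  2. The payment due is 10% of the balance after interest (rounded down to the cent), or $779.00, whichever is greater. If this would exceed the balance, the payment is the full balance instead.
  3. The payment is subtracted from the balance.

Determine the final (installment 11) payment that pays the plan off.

$255.24

Installment 1: opening $8,073.60; payment $807.36; balance $7,266.24
Installment 2: opening $7,266.24; payment $779.00; balance $6,487.24
Installment 3: opening $6,487.24; payment $779.00; balance $5,708.24
Installment 4: opening $5,708.24; payment $779.00; balance $4,929.24
Installment 5: opening $4,929.24; payment $779.00; balance $4,150.24
Installment 6: opening $4,150.24; payment $779.00; balance $3,371.24
Installment 7: opening $3,371.24; payment $779.00; balance $2,592.24
Installment 8: opening $2,592.24; payment $779.00; balance $1,813.24
Installment 9: opening $1,813.24; payment $779.00; balance $1,034.24
Installment 10: opening $1,034.24; payment $779.00; balance $255.24
Installment 11: opening $255.24; payment $255.24; balance $0.00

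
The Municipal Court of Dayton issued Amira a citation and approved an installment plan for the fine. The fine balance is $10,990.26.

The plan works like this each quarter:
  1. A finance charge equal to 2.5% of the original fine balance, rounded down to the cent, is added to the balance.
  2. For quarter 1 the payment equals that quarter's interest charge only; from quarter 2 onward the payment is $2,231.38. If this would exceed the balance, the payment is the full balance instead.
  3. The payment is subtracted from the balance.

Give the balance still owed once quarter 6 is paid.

$1,207.11

Quarter 1: $10,990.26 +$274.75 interest = $11,265.01; pay $274.75 → $10,990.26
Quarter 2: $10,990.26 +$274.75 interest = $11,265.01; pay $2,231.38 → $9,033.63
Quarter 3: $9,033.63 +$274.75 interest = $9,308.38; pay $2,231.38 → $7,077.00
Quarter 4: $7,077.00 +$274.75 interest = $7,351.75; pay $2,231.38 → $5,120.37
Quarter 5: $5,120.37 +$274.75 interest = $5,395.12; pay $2,231.38 → $3,163.74
Quarter 6: $3,163.74 +$274.75 interest = $3,438.49; pay $2,231.38 → $1,207.11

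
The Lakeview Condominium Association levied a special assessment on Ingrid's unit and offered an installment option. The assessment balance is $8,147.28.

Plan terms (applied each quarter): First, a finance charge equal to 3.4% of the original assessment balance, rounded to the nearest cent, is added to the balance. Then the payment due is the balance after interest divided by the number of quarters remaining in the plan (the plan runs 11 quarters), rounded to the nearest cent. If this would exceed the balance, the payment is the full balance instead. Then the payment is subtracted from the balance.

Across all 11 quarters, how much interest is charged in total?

Quarter 1: opening $8,147.28; interest $277.01 → $8,424.29; payment $765.84; balance $7,658.45
Quarter 2: opening $7,658.45; interest $277.01 → $7,935.46; payment $793.55; balance $7,141.91
Quarter 3: opening $7,141.91; interest $277.01 → $7,418.92; payment $824.32; balance $6,594.60
Quarter 4: opening $6,594.60; interest $277.01 → $6,871.61; payment $858.95; balance $6,012.66
Quarter 5: opening $6,012.66; interest $277.01 → $6,289.67; payment $898.52; balance $5,391.15
Quarter 6: opening $5,391.15; interest $277.01 → $5,668.16; payment $944.69; balance $4,723.47
Quarter 7: opening $4,723.47; interest $277.01 → $5,000.48; payment $1,000.10; balance $4,000.38
Quarter 8: opening $4,000.38; interest $277.01 → $4,277.39; payment $1,069.35; balance $3,208.04
Quarter 9: opening $3,208.04; interest $277.01 → $3,485.05; payment $1,161.68; balance $2,323.37
Quarter 10: opening $2,323.37; interest $277.01 → $2,600.38; payment $1,300.19; balance $1,300.19
Quarter 11: opening $1,300.19; interest $277.01 → $1,577.20; payment $1,577.20; balance $0.00
Total interest: $277.01 + $277.01 + $277.01 + $277.01 + $277.01 + $277.01 + $277.01 + $277.01 + $277.01 + $277.01 + $277.01 = $3,047.11

$3,047.11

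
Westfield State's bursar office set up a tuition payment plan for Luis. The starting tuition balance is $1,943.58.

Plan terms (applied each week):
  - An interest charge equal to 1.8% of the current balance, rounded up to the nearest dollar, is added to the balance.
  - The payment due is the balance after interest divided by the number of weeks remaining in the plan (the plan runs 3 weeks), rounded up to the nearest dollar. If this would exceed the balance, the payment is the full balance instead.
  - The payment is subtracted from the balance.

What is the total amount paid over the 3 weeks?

$2,015.58

# | Opening | Interest | Payment | End bal
1 | $1,943.58 | $35.00 | $660.00 | $1,318.58
2 | $1,318.58 | $24.00 | $672.00 | $670.58
3 | $670.58 | $13.00 | $683.58 | $0.00
Total paid: $2,015.58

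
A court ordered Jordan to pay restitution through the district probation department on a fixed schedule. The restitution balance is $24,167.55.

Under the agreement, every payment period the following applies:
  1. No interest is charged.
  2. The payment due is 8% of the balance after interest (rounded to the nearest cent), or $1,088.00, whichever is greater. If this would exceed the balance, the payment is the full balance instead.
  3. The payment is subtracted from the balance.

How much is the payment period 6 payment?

$1,274.27

Payment period 1: $24,167.55 − $1,933.40 → $22,234.15
Payment period 2: $22,234.15 − $1,778.73 → $20,455.42
Payment period 3: $20,455.42 − $1,636.43 → $18,818.99
Payment period 4: $18,818.99 − $1,505.52 → $17,313.47
Payment period 5: $17,313.47 − $1,385.08 → $15,928.39
Payment period 6: $15,928.39 − $1,274.27 → $14,654.12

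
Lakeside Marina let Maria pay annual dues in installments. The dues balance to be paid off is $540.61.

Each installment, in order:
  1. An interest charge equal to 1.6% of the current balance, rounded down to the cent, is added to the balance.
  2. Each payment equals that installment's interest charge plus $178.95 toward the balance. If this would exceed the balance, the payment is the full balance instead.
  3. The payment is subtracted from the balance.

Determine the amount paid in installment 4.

Installment 1: opening $540.61; interest $8.64 → $549.25; payment $187.59; balance $361.66
Installment 2: opening $361.66; interest $5.78 → $367.44; payment $184.73; balance $182.71
Installment 3: opening $182.71; interest $2.92 → $185.63; payment $181.87; balance $3.76
Installment 4: opening $3.76; interest $0.06 → $3.82; payment $3.82; balance $0.00

$3.82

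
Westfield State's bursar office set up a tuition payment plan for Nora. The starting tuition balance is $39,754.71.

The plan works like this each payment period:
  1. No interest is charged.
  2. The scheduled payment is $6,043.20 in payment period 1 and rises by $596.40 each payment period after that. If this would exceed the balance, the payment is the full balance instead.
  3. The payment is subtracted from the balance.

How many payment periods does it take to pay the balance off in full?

Payment period 1: opening $39,754.71; payment $6,043.20; balance $33,711.51
Payment period 2: opening $33,711.51; payment $6,639.60; balance $27,071.91
Payment period 3: opening $27,071.91; payment $7,236.00; balance $19,835.91
Payment period 4: opening $19,835.91; payment $7,832.40; balance $12,003.51
Payment period 5: opening $12,003.51; payment $8,428.80; balance $3,574.71
Payment period 6: opening $3,574.71; payment $3,574.71; balance $0.00
Balance reaches $0.00 in payment period 6.

6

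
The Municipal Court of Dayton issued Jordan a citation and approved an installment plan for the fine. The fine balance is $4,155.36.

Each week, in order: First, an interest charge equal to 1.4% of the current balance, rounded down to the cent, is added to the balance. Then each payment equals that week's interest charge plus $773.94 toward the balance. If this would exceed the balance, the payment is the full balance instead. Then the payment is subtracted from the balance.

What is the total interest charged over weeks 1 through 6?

Week 1: $4,155.36 +$58.17 interest = $4,213.53; pay $832.11 → $3,381.42
Week 2: $3,381.42 +$47.33 interest = $3,428.75; pay $821.27 → $2,607.48
Week 3: $2,607.48 +$36.50 interest = $2,643.98; pay $810.44 → $1,833.54
Week 4: $1,833.54 +$25.66 interest = $1,859.20; pay $799.60 → $1,059.60
Week 5: $1,059.60 +$14.83 interest = $1,074.43; pay $788.77 → $285.66
Week 6: $285.66 +$3.99 interest = $289.65; pay $289.65 → $0.00
Total interest: $58.17 + $47.33 + $36.50 + $25.66 + $14.83 + $3.99 = $186.48

$186.48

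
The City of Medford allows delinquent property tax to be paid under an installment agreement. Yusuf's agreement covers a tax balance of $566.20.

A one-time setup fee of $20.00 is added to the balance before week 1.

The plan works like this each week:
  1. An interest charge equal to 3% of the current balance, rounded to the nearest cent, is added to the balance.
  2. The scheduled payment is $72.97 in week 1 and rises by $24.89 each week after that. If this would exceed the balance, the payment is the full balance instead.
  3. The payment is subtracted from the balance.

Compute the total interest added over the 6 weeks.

$64.30

# | Opening | Interest | Payment | End bal
1 | $586.20 | $17.59 | $72.97 | $530.82
2 | $530.82 | $15.92 | $97.86 | $448.88
3 | $448.88 | $13.47 | $122.75 | $339.60
4 | $339.60 | $10.19 | $147.64 | $202.15
5 | $202.15 | $6.06 | $172.53 | $35.68
6 | $35.68 | $1.07 | $36.75 | $0.00
Total interest: $17.59 + $15.92 + $13.47 + $10.19 + $6.06 + $1.07 = $64.30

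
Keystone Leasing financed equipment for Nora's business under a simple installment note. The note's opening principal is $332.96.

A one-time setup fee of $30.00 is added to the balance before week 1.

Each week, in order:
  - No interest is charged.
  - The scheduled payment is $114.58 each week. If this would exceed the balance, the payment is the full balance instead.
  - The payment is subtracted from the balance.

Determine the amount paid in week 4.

$19.22

Week 1: $362.96 − $114.58 → $248.38
Week 2: $248.38 − $114.58 → $133.80
Week 3: $133.80 − $114.58 → $19.22
Week 4: $19.22 − $19.22 → $0.00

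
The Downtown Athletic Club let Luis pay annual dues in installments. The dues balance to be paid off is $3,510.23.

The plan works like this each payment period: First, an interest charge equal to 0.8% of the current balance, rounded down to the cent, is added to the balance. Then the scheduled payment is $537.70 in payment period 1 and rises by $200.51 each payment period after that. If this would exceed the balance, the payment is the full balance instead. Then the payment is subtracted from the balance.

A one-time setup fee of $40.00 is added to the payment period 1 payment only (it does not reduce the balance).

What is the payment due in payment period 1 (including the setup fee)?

Payment period 1: $3,510.23 +$28.08 interest = $3,538.31; pay $537.70 (+ $40.00 fee) → $3,000.61

$577.70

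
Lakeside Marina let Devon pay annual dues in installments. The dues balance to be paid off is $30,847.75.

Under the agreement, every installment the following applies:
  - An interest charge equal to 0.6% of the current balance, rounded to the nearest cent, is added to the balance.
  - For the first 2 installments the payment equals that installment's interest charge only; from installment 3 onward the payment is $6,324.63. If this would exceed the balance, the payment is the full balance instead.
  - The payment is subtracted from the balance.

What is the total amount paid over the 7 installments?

$31,772.78

# | Opening | Interest | Payment | End bal
1 | $30,847.75 | $185.09 | $185.09 | $30,847.75
2 | $30,847.75 | $185.09 | $185.09 | $30,847.75
3 | $30,847.75 | $185.09 | $6,324.63 | $24,708.21
4 | $24,708.21 | $148.25 | $6,324.63 | $18,531.83
5 | $18,531.83 | $111.19 | $6,324.63 | $12,318.39
6 | $12,318.39 | $73.91 | $6,324.63 | $6,067.67
7 | $6,067.67 | $36.41 | $6,104.08 | $0.00
Total paid: $31,772.78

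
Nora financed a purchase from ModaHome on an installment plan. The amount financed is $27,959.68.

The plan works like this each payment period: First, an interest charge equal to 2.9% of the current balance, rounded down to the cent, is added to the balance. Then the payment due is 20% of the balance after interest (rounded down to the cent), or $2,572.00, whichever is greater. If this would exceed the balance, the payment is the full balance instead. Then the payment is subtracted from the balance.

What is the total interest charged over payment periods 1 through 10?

Payment period 1: $27,959.68 +$810.83 interest = $28,770.51; pay $5,754.10 → $23,016.41
Payment period 2: $23,016.41 +$667.47 interest = $23,683.88; pay $4,736.77 → $18,947.11
Payment period 3: $18,947.11 +$549.46 interest = $19,496.57; pay $3,899.31 → $15,597.26
Payment period 4: $15,597.26 +$452.32 interest = $16,049.58; pay $3,209.91 → $12,839.67
Payment period 5: $12,839.67 +$372.35 interest = $13,212.02; pay $2,642.40 → $10,569.62
Payment period 6: $10,569.62 +$306.51 interest = $10,876.13; pay $2,572.00 → $8,304.13
Payment period 7: $8,304.13 +$240.81 interest = $8,544.94; pay $2,572.00 → $5,972.94
Payment period 8: $5,972.94 +$173.21 interest = $6,146.15; pay $2,572.00 → $3,574.15
Payment period 9: $3,574.15 +$103.65 interest = $3,677.80; pay $2,572.00 → $1,105.80
Payment period 10: $1,105.80 +$32.06 interest = $1,137.86; pay $1,137.86 → $0.00
Total interest: $810.83 + $667.47 + $549.46 + $452.32 + $372.35 + $306.51 + $240.81 + $173.21 + $103.65 + $32.06 = $3,708.67

$3,708.67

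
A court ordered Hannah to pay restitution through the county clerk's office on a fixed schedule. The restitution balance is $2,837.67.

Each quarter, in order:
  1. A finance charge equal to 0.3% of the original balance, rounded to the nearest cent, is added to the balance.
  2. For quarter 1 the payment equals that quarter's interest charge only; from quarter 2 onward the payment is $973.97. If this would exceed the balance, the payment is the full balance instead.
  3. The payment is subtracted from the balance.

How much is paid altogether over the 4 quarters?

Quarter 1: opening $2,837.67; interest $8.51 → $2,846.18; payment $8.51; balance $2,837.67
Quarter 2: opening $2,837.67; interest $8.51 → $2,846.18; payment $973.97; balance $1,872.21
Quarter 3: opening $1,872.21; interest $8.51 → $1,880.72; payment $973.97; balance $906.75
Quarter 4: opening $906.75; interest $8.51 → $915.26; payment $915.26; balance $0.00
Total paid: $2,871.71

$2,871.71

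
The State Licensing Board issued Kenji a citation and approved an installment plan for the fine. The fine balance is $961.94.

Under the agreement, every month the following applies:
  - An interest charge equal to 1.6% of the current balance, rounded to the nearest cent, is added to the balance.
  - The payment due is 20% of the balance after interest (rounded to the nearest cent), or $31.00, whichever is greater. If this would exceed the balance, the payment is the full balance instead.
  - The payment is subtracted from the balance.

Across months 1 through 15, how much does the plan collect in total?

$1,038.72

Month 1: opening $961.94; interest $15.39 → $977.33; payment $195.47; balance $781.86
Month 2: opening $781.86; interest $12.51 → $794.37; payment $158.87; balance $635.50
Month 3: opening $635.50; interest $10.17 → $645.67; payment $129.13; balance $516.54
Month 4: opening $516.54; interest $8.26 → $524.80; payment $104.96; balance $419.84
Month 5: opening $419.84; interest $6.72 → $426.56; payment $85.31; balance $341.25
Month 6: opening $341.25; interest $5.46 → $346.71; payment $69.34; balance $277.37
Month 7: opening $277.37; interest $4.44 → $281.81; payment $56.36; balance $225.45
Month 8: opening $225.45; interest $3.61 → $229.06; payment $45.81; balance $183.25
Month 9: opening $183.25; interest $2.93 → $186.18; payment $37.24; balance $148.94
Month 10: opening $148.94; interest $2.38 → $151.32; payment $31.00; balance $120.32
Month 11: opening $120.32; interest $1.93 → $122.25; payment $31.00; balance $91.25
Month 12: opening $91.25; interest $1.46 → $92.71; payment $31.00; balance $61.71
Month 13: opening $61.71; interest $0.99 → $62.70; payment $31.00; balance $31.70
Month 14: opening $31.70; interest $0.51 → $32.21; payment $31.00; balance $1.21
Month 15: opening $1.21; interest $0.02 → $1.23; payment $1.23; balance $0.00
Total paid: $1,038.72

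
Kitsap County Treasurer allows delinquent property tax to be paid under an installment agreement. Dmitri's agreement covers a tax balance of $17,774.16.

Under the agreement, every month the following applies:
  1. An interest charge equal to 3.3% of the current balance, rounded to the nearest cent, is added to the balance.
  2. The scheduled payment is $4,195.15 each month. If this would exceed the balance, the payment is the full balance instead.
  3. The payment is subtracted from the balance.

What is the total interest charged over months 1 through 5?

$1,701.95

Month 1: $17,774.16 +$586.55 interest = $18,360.71; pay $4,195.15 → $14,165.56
Month 2: $14,165.56 +$467.46 interest = $14,633.02; pay $4,195.15 → $10,437.87
Month 3: $10,437.87 +$344.45 interest = $10,782.32; pay $4,195.15 → $6,587.17
Month 4: $6,587.17 +$217.38 interest = $6,804.55; pay $4,195.15 → $2,609.40
Month 5: $2,609.40 +$86.11 interest = $2,695.51; pay $2,695.51 → $0.00
Total interest: $586.55 + $467.46 + $344.45 + $217.38 + $86.11 = $1,701.95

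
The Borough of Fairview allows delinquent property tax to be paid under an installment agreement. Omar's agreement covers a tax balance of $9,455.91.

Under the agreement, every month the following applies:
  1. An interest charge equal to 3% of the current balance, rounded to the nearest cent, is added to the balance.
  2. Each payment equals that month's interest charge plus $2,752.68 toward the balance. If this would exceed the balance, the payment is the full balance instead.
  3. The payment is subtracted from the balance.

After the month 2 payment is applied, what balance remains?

# | Opening | Interest | Payment | End bal
1 | $9,455.91 | $283.68 | $3,036.36 | $6,703.23
2 | $6,703.23 | $201.10 | $2,953.78 | $3,950.55

$3,950.55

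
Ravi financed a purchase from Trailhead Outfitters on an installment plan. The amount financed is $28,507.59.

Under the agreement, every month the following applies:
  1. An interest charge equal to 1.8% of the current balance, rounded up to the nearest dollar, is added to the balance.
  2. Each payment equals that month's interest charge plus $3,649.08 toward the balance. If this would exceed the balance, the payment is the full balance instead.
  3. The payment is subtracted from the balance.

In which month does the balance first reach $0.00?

Month 1: opening $28,507.59; interest $514.00 → $29,021.59; payment $4,163.08; balance $24,858.51
Month 2: opening $24,858.51; interest $448.00 → $25,306.51; payment $4,097.08; balance $21,209.43
Month 3: opening $21,209.43; interest $382.00 → $21,591.43; payment $4,031.08; balance $17,560.35
Month 4: opening $17,560.35; interest $317.00 → $17,877.35; payment $3,966.08; balance $13,911.27
Month 5: opening $13,911.27; interest $251.00 → $14,162.27; payment $3,900.08; balance $10,262.19
Month 6: opening $10,262.19; interest $185.00 → $10,447.19; payment $3,834.08; balance $6,613.11
Month 7: opening $6,613.11; interest $120.00 → $6,733.11; payment $3,769.08; balance $2,964.03
Month 8: opening $2,964.03; interest $54.00 → $3,018.03; payment $3,018.03; balance $0.00
Balance reaches $0.00 in month 8.

8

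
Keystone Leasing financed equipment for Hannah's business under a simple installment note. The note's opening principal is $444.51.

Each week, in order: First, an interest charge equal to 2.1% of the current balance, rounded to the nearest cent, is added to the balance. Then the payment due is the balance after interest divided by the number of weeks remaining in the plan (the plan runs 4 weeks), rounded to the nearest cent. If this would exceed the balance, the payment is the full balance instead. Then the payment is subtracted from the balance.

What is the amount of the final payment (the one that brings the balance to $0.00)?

$120.76

Week 1: $444.51 +$9.33 interest = $453.84; pay $113.46 → $340.38
Week 2: $340.38 +$7.15 interest = $347.53; pay $115.84 → $231.69
Week 3: $231.69 +$4.87 interest = $236.56; pay $118.28 → $118.28
Week 4: $118.28 +$2.48 interest = $120.76; pay $120.76 → $0.00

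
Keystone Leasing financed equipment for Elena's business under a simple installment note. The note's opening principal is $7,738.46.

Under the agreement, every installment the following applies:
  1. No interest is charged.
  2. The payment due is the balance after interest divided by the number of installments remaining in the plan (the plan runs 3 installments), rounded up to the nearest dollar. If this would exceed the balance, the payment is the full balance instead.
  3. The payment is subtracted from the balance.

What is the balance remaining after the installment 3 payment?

Installment 1: $7,738.46 − $2,580.00 → $5,158.46
Installment 2: $5,158.46 − $2,580.00 → $2,578.46
Installment 3: $2,578.46 − $2,578.46 → $0.00

$0.00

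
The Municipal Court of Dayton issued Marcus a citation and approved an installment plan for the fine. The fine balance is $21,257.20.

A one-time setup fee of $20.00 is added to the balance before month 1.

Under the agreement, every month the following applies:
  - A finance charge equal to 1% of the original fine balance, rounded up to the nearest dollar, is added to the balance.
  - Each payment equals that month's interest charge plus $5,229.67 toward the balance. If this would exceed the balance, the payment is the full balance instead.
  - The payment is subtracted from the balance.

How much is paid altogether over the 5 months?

Month 1: $21,277.20 +$213.00 interest = $21,490.20; pay $5,442.67 → $16,047.53
Month 2: $16,047.53 +$213.00 interest = $16,260.53; pay $5,442.67 → $10,817.86
Month 3: $10,817.86 +$213.00 interest = $11,030.86; pay $5,442.67 → $5,588.19
Month 4: $5,588.19 +$213.00 interest = $5,801.19; pay $5,442.67 → $358.52
Month 5: $358.52 +$213.00 interest = $571.52; pay $571.52 → $0.00
Total paid: $22,342.20

$22,342.20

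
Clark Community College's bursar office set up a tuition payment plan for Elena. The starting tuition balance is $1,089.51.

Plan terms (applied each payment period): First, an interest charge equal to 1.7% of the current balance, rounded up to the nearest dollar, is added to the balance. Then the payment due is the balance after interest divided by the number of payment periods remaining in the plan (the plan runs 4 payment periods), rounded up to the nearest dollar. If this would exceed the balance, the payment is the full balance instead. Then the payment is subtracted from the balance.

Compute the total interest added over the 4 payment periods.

Payment period 1: opening $1,089.51; interest $19.00 → $1,108.51; payment $278.00; balance $830.51
Payment period 2: opening $830.51; interest $15.00 → $845.51; payment $282.00; balance $563.51
Payment period 3: opening $563.51; interest $10.00 → $573.51; payment $287.00; balance $286.51
Payment period 4: opening $286.51; interest $5.00 → $291.51; payment $291.51; balance $0.00
Total interest: $19.00 + $15.00 + $10.00 + $5.00 = $49.00

$49.00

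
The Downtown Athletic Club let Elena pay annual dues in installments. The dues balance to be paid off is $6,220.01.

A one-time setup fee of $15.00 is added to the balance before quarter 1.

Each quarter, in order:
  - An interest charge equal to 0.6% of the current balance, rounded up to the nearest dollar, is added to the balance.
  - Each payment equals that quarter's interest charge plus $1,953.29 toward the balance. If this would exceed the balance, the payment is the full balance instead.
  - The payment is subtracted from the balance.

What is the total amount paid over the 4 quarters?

$6,316.01

Quarter 1: opening $6,235.01; interest $38.00 → $6,273.01; payment $1,991.29; balance $4,281.72
Quarter 2: opening $4,281.72; interest $26.00 → $4,307.72; payment $1,979.29; balance $2,328.43
Quarter 3: opening $2,328.43; interest $14.00 → $2,342.43; payment $1,967.29; balance $375.14
Quarter 4: opening $375.14; interest $3.00 → $378.14; payment $378.14; balance $0.00
Total paid: $6,316.01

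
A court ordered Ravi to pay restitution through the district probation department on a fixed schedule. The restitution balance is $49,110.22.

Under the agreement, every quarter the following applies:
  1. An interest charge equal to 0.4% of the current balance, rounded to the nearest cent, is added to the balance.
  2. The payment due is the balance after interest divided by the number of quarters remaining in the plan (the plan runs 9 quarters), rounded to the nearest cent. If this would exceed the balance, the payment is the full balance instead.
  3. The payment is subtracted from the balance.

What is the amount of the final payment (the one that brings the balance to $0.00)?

$5,656.31

# | Opening | Interest | Payment | End bal
1 | $49,110.22 | $196.44 | $5,478.52 | $43,828.14
2 | $43,828.14 | $175.31 | $5,500.43 | $38,503.02
3 | $38,503.02 | $154.01 | $5,522.43 | $33,134.60
4 | $33,134.60 | $132.54 | $5,544.52 | $27,722.62
5 | $27,722.62 | $110.89 | $5,566.70 | $22,266.81
6 | $22,266.81 | $89.07 | $5,588.97 | $16,766.91
7 | $16,766.91 | $67.07 | $5,611.33 | $11,222.65
8 | $11,222.65 | $44.89 | $5,633.77 | $5,633.77
9 | $5,633.77 | $22.54 | $5,656.31 | $0.00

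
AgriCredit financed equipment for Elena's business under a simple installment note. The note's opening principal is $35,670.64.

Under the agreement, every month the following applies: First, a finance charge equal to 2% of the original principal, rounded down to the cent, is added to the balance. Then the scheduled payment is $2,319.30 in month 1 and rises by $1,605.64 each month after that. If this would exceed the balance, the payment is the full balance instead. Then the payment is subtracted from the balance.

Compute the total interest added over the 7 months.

$4,993.87

Month 1: opening $35,670.64; interest $713.41 → $36,384.05; payment $2,319.30; balance $34,064.75
Month 2: opening $34,064.75; interest $713.41 → $34,778.16; payment $3,924.94; balance $30,853.22
Month 3: opening $30,853.22; interest $713.41 → $31,566.63; payment $5,530.58; balance $26,036.05
Month 4: opening $26,036.05; interest $713.41 → $26,749.46; payment $7,136.22; balance $19,613.24
Month 5: opening $19,613.24; interest $713.41 → $20,326.65; payment $8,741.86; balance $11,584.79
Month 6: opening $11,584.79; interest $713.41 → $12,298.20; payment $10,347.50; balance $1,950.70
Month 7: opening $1,950.70; interest $713.41 → $2,664.11; payment $2,664.11; balance $0.00
Total interest: $713.41 + $713.41 + $713.41 + $713.41 + $713.41 + $713.41 + $713.41 = $4,993.87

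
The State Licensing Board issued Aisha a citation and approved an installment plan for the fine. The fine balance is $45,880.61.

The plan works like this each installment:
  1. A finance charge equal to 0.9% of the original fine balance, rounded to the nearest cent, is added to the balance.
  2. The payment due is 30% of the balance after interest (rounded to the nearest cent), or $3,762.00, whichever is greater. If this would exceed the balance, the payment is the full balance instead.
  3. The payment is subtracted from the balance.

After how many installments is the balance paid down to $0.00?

Installment 1: opening $45,880.61; interest $412.93 → $46,293.54; payment $13,888.06; balance $32,405.48
Installment 2: opening $32,405.48; interest $412.93 → $32,818.41; payment $9,845.52; balance $22,972.89
Installment 3: opening $22,972.89; interest $412.93 → $23,385.82; payment $7,015.75; balance $16,370.07
Installment 4: opening $16,370.07; interest $412.93 → $16,783.00; payment $5,034.90; balance $11,748.10
Installment 5: opening $11,748.10; interest $412.93 → $12,161.03; payment $3,762.00; balance $8,399.03
Installment 6: opening $8,399.03; interest $412.93 → $8,811.96; payment $3,762.00; balance $5,049.96
Installment 7: opening $5,049.96; interest $412.93 → $5,462.89; payment $3,762.00; balance $1,700.89
Installment 8: opening $1,700.89; interest $412.93 → $2,113.82; payment $2,113.82; balance $0.00
Balance reaches $0.00 in installment 8.

8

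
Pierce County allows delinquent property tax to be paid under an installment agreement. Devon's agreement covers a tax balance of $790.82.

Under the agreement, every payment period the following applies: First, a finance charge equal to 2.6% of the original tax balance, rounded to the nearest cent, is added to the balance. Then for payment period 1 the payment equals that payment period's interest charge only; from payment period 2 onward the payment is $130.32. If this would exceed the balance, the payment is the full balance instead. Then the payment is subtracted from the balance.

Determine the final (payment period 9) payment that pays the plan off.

Payment period 1: opening $790.82; interest $20.56 → $811.38; payment $20.56; balance $790.82
Payment period 2: opening $790.82; interest $20.56 → $811.38; payment $130.32; balance $681.06
Payment period 3: opening $681.06; interest $20.56 → $701.62; payment $130.32; balance $571.30
Payment period 4: opening $571.30; interest $20.56 → $591.86; payment $130.32; balance $461.54
Payment period 5: opening $461.54; interest $20.56 → $482.10; payment $130.32; balance $351.78
Payment period 6: opening $351.78; interest $20.56 → $372.34; payment $130.32; balance $242.02
Payment period 7: opening $242.02; interest $20.56 → $262.58; payment $130.32; balance $132.26
Payment period 8: opening $132.26; interest $20.56 → $152.82; payment $130.32; balance $22.50
Payment period 9: opening $22.50; interest $20.56 → $43.06; payment $43.06; balance $0.00

$43.06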